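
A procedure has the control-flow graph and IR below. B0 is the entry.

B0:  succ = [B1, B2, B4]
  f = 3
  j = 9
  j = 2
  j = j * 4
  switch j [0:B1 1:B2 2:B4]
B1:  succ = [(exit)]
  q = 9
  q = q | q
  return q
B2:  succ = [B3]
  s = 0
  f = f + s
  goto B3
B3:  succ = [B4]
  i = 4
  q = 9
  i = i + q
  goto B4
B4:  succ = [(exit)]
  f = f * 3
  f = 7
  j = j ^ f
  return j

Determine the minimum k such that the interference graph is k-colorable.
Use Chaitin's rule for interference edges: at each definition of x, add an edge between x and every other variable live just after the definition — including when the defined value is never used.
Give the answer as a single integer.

Answer: 4

Working:
Per-block:
  B0 def {f,j} use ∅
  B1 def {q} use ∅
  B2 def {f,s} use {f}
  B3 def {i,q} use ∅
  B4 def {f,j} use {f,j}

Liveness:
  B0 li=∅ lo={f,j}
  B1 li=∅ lo=∅
  B2 li={f,j} lo={f,j}
  B3 li={f,j} lo={f,j}
  B4 li={f,j} lo=∅

Conflict graph:
  f↔{i,j,q,s}
  i↔{f,j,q}
  j↔{f,i,q,s}
  q↔{f,i,j}
  s↔{f,j}

Colouring:
  clique {f,i,j,q} ⇒ need ≥ 4
  4-colouring: R0={f}  R1={j}  R2={i,s}  R3={q}
  χ = 4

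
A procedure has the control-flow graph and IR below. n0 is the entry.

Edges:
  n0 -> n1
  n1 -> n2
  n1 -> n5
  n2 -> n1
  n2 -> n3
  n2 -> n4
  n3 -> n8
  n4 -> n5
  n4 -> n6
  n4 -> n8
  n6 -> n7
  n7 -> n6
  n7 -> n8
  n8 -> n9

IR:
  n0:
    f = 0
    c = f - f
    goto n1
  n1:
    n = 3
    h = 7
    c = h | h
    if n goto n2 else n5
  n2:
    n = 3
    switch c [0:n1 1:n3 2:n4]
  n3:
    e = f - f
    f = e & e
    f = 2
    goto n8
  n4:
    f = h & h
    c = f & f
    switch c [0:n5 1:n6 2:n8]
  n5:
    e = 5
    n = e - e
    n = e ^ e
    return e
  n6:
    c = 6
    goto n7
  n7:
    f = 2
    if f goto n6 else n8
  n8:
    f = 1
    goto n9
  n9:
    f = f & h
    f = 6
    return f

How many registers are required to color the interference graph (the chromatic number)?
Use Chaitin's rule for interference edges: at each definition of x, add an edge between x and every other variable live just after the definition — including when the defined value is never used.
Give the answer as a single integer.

Answer: 4

Analysis:
Per-block:
  n0 def {c,f} use ∅
  n1 def {c,h,n} use ∅
  n2 def {n} use {c}
  n3 def {e,f} use {f}
  n4 def {c,f} use {h}
  n5 def {e,n} use ∅
  n6 def {c} use ∅
  n7 def {f} use ∅
  n8 def {f} use ∅
  n9 def {f} use {f,h}

Backward fixpoint:
  n0 li=∅ lo={f}
  n1 li={f} lo={c,f,h}
  n2 li={c,f,h} lo={f,h}
  n3 li={f,h} lo={h}
  n4 li={h} lo={h}
  n5 li=∅ lo=∅
  n6 li={h} lo={h}
  n7 li={h} lo={h}
  n8 li={h} lo={f,h}
  n9 li={f,h} lo=∅

Interfere edges:
  c: {f,h,n}
  e: {h,n}
  f: {c,h,n}
  h: {c,e,f,n}
  n: {c,e,f,h}

Chromatic number:
  lower bound: {c,f,h,n} mutually conflict ⇒ χ ≥ 4
  4-colouring: r0={h}  r1={n}  r2={c,e}  r3={f}
  χ = 4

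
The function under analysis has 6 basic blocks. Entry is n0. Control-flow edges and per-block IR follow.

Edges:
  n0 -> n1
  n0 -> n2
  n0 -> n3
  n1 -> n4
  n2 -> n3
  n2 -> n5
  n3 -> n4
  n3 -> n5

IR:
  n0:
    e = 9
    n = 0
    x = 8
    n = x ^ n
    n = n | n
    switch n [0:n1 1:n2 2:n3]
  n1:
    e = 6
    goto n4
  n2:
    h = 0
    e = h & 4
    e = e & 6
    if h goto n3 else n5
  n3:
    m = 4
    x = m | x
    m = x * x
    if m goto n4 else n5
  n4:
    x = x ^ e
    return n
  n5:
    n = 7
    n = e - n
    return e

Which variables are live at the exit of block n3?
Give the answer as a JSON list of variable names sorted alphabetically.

Answer: ["e", "n", "x"]

Derivation:
Block summaries:
  n0 def {e,n,x} use ∅
  n1 def {e} use ∅
  n2 def {e,h} use ∅
  n3 def {m,x} use {x}
  n4 def {x} use {e,n,x}
  n5 def {n} use {e}

Backward fixpoint:
  n0 li=∅ lo={e,n,x}
  n1 li={n,x} lo={e,n,x}
  n2 li={n,x} lo={e,n,x}
  n3 li={e,n,x} lo={e,n,x}
  n4 li={e,n,x} lo=∅
  n5 li={e} lo=∅

live-out(n3) = ["e", "n", "x"]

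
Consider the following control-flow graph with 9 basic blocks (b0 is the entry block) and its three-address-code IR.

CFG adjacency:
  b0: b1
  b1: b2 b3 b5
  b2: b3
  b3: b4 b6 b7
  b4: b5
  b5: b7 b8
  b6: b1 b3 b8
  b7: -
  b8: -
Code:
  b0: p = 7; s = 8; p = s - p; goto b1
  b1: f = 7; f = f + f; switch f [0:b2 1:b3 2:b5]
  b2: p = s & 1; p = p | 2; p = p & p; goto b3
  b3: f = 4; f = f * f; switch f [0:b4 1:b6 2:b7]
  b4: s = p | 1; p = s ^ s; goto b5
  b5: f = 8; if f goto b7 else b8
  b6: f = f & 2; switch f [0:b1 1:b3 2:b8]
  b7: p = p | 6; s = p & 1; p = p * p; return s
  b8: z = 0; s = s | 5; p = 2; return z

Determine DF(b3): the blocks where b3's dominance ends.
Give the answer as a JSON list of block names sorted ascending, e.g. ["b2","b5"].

idom tree: b1←b0 b2←b1 b3←b1 b4←b3 b5←b1 b6←b3 b7←b1 b8←b1
Join-block Dom:
  b1: preds {b0,b6}: {b0} ∩ {b0,b1,b3,b6} = {b0}; idom=b0
  b3: preds {b1,b2,b6}: {b0,b1} ∩ {b0,b1,b2} ∩ {b0,b1,b3,b6} = {b0,b1}; idom=b1
  b5: preds {b1,b4}: {b0,b1} ∩ {b0,b1,b3,b4} = {b0,b1}; idom=b1
  b7: preds {b3,b5}: {b0,b1,b3} ∩ {b0,b1,b5} = {b0,b1}; idom=b1
  b8: preds {b5,b6}: {b0,b1,b5} ∩ {b0,b1,b3,b6} = {b0,b1}; idom=b1

DF derivation:
  join b1 pred b0: · stop@b0
  join b1 pred b6: b6→b3→b1 stop@b0
  join b3 pred b1: · stop@b1
  join b3 pred b2: b2 stop@b1
  join b3 pred b6: b6→b3 stop@b1
  join b5 pred b1: · stop@b1
  join b5 pred b4: b4→b3 stop@b1
  join b7 pred b3: b3 stop@b1
  join b7 pred b5: b5 stop@b1
  join b8 pred b5: b5 stop@b1
  join b8 pred b6: b6→b3 stop@b1
  b0: DF=∅
  b1: DF={b1}
  b2: DF={b3}
  b3: DF={b1,b3,b5,b7,b8}
  b4: DF={b5}
  b5: DF={b7,b8}
  b6: DF={b1,b3,b8}
  b7: DF=∅
  b8: DF=∅

DF(b3) = ["b1", "b3", "b5", "b7", "b8"]

Answer: ["b1", "b3", "b5", "b7", "b8"]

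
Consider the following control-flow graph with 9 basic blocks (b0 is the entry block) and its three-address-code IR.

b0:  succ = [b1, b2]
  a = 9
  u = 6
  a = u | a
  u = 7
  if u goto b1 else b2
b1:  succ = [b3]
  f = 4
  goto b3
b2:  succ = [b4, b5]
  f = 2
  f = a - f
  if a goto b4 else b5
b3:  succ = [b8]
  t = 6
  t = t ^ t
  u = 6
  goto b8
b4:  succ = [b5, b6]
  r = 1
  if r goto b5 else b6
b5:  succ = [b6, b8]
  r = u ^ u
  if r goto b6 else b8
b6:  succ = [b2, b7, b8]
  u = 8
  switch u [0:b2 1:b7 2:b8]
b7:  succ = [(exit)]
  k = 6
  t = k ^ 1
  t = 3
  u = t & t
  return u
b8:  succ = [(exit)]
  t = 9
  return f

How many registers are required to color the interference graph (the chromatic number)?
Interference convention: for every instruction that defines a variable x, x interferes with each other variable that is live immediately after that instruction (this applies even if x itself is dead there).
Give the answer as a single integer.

Block summaries:
  b0: {a,u} / ∅
  b1: {f} / ∅
  b2: {f} / {a}
  b3: {t,u} / ∅
  b4: {r} / ∅
  b5: {r} / {u}
  b6: {u} / ∅
  b7: {k,t,u} / ∅
  b8: {t} / {f}

Liveness:
  live b0: ∅→{a,u}
  live b1: ∅→{f}
  live b2: {a,u}→{a,f,u}
  live b3: {f}→{f}
  live b4: {a,f,u}→{a,f,u}
  live b5: {a,f,u}→{a,f}
  live b6: {a,f}→{a,f,u}
  live b7: ∅→∅
  live b8: {f}→∅

Interference:
  a: {f,r,u}
  f: {a,r,t,u}
  k: ∅
  r: {a,f,u}
  t: {f}
  u: {a,f,r}

Colouring:
  {a,f,r,u} pairwise interfere (4-clique) ⇒ χ ≥ 4
  4-colouring: c0={f,k}  c1={a,t}  c2={r}  c3={u}
  χ = 4

Answer: 4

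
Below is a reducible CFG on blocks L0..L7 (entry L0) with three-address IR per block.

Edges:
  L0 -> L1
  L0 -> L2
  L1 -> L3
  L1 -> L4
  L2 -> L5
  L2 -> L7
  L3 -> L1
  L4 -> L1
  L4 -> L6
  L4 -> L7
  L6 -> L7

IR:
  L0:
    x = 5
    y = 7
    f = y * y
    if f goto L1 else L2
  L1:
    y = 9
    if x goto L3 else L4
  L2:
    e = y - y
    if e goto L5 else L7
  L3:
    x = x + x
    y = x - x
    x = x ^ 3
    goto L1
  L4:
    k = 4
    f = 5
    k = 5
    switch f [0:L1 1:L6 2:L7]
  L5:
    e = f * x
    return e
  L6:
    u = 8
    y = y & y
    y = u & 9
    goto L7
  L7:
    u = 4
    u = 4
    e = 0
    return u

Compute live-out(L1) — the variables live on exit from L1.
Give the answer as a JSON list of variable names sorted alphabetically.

Per-block:
  L0 def {f,x,y} use ∅
  L1 def {y} use {x}
  L2 def {e} use {y}
  L3 def {x,y} use {x}
  L4 def {f,k} use ∅
  L5 def {e} use {f,x}
  L6 def {u,y} use {y}
  L7 def {e,u} use ∅

Backward fixpoint:
  live L0: ∅→{f,x,y}
  live L1: {x}→{x,y}
  live L2: {f,x,y}→{f,x}
  live L3: {x}→{x}
  live L4: {x,y}→{x,y}
  live L5: {f,x}→∅
  live L6: {y}→∅
  live L7: ∅→∅

live-out(L1) = ["x", "y"]

Answer: ["x", "y"]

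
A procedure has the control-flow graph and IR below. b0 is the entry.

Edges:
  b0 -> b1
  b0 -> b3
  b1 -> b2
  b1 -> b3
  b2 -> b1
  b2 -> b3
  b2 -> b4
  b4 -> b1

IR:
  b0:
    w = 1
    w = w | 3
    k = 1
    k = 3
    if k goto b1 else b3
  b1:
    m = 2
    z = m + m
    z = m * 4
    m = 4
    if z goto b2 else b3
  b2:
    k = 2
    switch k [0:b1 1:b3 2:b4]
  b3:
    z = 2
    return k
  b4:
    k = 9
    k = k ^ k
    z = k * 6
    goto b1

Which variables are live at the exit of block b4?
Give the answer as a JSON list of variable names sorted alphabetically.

Block summaries:
  b0: def={k,w} ue=∅
  b1: def={m,z} ue=∅
  b2: def={k} ue=∅
  b3: def={z} ue={k}
  b4: def={k,z} ue=∅

Live sets:
  b0 li=∅ lo={k}
  b1 li={k} lo={k}
  b2 li=∅ lo={k}
  b3 li={k} lo=∅
  b4 li=∅ lo={k}

live-out(b4) = ["k"]

Answer: ["k"]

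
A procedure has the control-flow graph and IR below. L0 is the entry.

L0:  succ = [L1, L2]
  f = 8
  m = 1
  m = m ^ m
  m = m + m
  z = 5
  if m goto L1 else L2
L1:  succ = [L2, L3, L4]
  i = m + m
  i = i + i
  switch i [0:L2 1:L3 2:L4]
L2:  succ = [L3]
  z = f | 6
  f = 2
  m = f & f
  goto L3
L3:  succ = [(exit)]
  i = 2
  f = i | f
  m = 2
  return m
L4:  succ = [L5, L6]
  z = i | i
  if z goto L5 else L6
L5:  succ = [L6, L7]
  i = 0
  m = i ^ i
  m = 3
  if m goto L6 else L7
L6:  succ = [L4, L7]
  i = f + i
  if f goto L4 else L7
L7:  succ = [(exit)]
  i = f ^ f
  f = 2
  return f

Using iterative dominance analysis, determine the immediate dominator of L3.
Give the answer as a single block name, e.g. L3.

Answer: L0

Working:
idom tree: L1←L0 L2←L0 L3←L0 L4←L1 L5←L4 L6←L4 L7←L4
Join-block Dom:
  L2: preds {L0,L1}: {L0} ∩ {L0,L1} = {L0}; idom=L0
  L3: preds {L1,L2}: {L0,L1} ∩ {L0,L2} = {L0}; idom=L0
  L4: preds {L1,L6}: {L0,L1} ∩ {L0,L1,L4,L6} = {L0,L1}; idom=L1
  L6: preds {L4,L5}: {L0,L1,L4} ∩ {L0,L1,L4,L5} = {L0,L1,L4}; idom=L4
  L7: preds {L5,L6}: {L0,L1,L4,L5} ∩ {L0,L1,L4,L6} = {L0,L1,L4}; idom=L4

idom(L3) = L0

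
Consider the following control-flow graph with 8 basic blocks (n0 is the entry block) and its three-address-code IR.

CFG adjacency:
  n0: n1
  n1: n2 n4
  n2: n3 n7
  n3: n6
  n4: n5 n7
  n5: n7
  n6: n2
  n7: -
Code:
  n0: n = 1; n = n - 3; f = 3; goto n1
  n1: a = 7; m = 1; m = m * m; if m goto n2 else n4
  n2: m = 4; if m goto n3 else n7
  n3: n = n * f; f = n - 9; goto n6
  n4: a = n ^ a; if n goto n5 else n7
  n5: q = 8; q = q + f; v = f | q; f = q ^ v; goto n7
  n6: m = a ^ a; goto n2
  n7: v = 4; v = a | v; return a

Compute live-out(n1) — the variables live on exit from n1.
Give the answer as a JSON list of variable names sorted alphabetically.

def/use:
  n0 def {f,n} use ∅
  n1 def {a,m} use ∅
  n2 def {m} use ∅
  n3 def {f,n} use {f,n}
  n4 def {a} use {a,n}
  n5 def {f,q,v} use {f}
  n6 def {m} use {a}
  n7 def {v} use {a}

Backward fixpoint:
  n0: in=∅ out={f,n}
  n1: in={f,n} out={a,f,n}
  n2: in={a,f,n} out={a,f,n}
  n3: in={a,f,n} out={a,f,n}
  n4: in={a,f,n} out={a,f}
  n5: in={a,f} out={a}
  n6: in={a,f,n} out={a,f,n}
  n7: in={a} out=∅

live-out(n1) = ["a", "f", "n"]

Answer: ["a", "f", "n"]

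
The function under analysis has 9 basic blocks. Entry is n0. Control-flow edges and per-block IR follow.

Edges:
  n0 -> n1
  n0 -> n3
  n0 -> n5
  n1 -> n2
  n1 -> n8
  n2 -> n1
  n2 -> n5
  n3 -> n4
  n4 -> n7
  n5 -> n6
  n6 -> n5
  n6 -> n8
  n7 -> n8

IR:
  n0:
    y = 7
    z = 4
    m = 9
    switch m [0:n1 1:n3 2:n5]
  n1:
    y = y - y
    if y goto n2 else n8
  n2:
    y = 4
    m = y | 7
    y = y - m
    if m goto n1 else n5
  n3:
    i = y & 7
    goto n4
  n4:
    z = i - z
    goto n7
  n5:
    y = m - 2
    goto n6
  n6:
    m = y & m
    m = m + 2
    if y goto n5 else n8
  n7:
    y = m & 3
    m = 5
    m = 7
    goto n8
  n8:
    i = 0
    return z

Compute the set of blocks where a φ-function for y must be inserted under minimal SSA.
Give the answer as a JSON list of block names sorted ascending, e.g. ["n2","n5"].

Answer: ["n1", "n5", "n8"]

Analysis:
idom tree: n1←n0 n2←n1 n3←n0 n4←n3 n5←n0 n6←n5 n7←n4 n8←n0
Join-block Dom:
  n1: preds {n0,n2}: {n0} ∩ {n0,n1,n2} = {n0}; idom=n0
  n5: preds {n0,n2,n6}: {n0} ∩ {n0,n1,n2} ∩ {n0,n5,n6} = {n0}; idom=n0
  n8: preds {n1,n6,n7}: {n0,n1} ∩ {n0,n5,n6} ∩ {n0,n3,n4,n7} = {n0}; idom=n0

DF walk-up:
  join n1 pred n0: · stop@n0
  join n1 pred n2: n2→n1 stop@n0
  join n5 pred n0: · stop@n0
  join n5 pred n2: n2→n1 stop@n0
  join n5 pred n6: n6→n5 stop@n0
  join n8 pred n1: n1 stop@n0
  join n8 pred n6: n6→n5 stop@n0
  join n8 pred n7: n7→n4→n3 stop@n0
  n0: DF=∅
  n1: DF={n1,n5,n8}
  n2: DF={n1,n5}
  n3: DF={n8}
  n4: DF={n8}
  n5: DF={n5,n8}
  n6: DF={n5,n8}
  n7: DF={n8}
  n8: DF=∅

φ for y: defs {n0,n1,n2,n5,n7}
  DF⁺ = {n1,n5,n8}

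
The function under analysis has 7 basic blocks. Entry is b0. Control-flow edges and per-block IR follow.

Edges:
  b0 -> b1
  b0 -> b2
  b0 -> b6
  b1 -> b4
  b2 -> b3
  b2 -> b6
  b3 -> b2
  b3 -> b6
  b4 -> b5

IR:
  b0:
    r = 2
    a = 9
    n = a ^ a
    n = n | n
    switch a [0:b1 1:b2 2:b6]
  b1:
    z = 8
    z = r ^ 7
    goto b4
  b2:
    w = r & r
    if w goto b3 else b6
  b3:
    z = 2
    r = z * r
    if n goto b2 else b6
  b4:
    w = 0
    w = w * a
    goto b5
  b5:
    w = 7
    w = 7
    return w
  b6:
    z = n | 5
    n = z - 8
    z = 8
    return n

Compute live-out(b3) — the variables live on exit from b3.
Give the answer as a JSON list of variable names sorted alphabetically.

Per-block:
  b0: {a,n,r} / ∅
  b1: {z} / {r}
  b2: {w} / {r}
  b3: {r,z} / {n,r}
  b4: {w} / {a}
  b5: {w} / ∅
  b6: {n,z} / {n}

Backward fixpoint:
  b0 li=∅ lo={a,n,r}
  b1 li={a,r} lo={a}
  b2 li={n,r} lo={n,r}
  b3 li={n,r} lo={n,r}
  b4 li={a} lo=∅
  b5 li=∅ lo=∅
  b6 li={n} lo=∅

live-out(b3) = ["n", "r"]

Answer: ["n", "r"]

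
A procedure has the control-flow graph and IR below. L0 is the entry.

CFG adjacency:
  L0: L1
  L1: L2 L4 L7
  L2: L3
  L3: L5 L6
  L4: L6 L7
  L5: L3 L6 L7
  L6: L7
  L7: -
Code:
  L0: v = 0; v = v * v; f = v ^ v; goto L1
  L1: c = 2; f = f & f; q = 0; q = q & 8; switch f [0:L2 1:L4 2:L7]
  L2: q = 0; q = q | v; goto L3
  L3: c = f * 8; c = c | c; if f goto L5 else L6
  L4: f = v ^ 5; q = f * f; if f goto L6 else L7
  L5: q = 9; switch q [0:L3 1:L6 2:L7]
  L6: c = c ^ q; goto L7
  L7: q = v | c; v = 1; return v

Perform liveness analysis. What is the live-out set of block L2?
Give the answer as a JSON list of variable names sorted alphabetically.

Per-block:
  L0: def={f,v} ue=∅
  L1: def={c,f,q} ue={f}
  L2: def={q} ue={v}
  L3: def={c} ue={f}
  L4: def={f,q} ue={v}
  L5: def={q} ue=∅
  L6: def={c} ue={c,q}
  L7: def={q,v} ue={c,v}

Backward fixpoint:
  live L0: ∅→{f,v}
  live L1: {f,v}→{c,f,v}
  live L2: {f,v}→{f,q,v}
  live L3: {f,q,v}→{c,f,q,v}
  live L4: {c,v}→{c,q,v}
  live L5: {c,f,v}→{c,f,q,v}
  live L6: {c,q,v}→{c,v}
  live L7: {c,v}→∅

live-out(L2) = ["f", "q", "v"]

Answer: ["f", "q", "v"]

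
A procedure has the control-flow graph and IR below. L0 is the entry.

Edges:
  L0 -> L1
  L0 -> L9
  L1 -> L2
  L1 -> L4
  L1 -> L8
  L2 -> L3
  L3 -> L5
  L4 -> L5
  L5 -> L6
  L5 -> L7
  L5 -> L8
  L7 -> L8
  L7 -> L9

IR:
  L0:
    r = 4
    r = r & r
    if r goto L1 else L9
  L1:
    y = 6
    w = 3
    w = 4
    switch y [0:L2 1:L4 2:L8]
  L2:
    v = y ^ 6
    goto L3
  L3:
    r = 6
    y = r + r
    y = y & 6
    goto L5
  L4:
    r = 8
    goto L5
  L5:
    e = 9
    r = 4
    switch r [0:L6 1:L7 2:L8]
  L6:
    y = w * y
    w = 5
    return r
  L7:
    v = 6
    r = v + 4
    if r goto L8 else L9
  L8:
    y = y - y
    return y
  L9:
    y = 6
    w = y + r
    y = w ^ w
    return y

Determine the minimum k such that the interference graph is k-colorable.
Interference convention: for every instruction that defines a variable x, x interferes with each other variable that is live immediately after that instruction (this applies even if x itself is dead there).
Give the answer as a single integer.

Per-block:
  L0: {r} / ∅
  L1: {w,y} / ∅
  L2: {v} / {y}
  L3: {r,y} / ∅
  L4: {r} / ∅
  L5: {e,r} / ∅
  L6: {w,y} / {r,w,y}
  L7: {r,v} / ∅
  L8: {y} / {y}
  L9: {w,y} / {r}

Liveness:
  L0: in=∅ out={r}
  L1: in=∅ out={w,y}
  L2: in={w,y} out={w}
  L3: in={w} out={w,y}
  L4: in={w,y} out={w,y}
  L5: in={w,y} out={r,w,y}
  L6: in={r,w,y} out=∅
  L7: in={y} out={r,y}
  L8: in={y} out=∅
  L9: in={r} out=∅

Conflict graph:
  e — {w,y}
  r — {w,y}
  v — {w,y}
  w — {e,r,v,y}
  y — {e,r,v,w}

Registers:
  clique {e,w,y} ⇒ need ≥ 3
  assign e→c2 r→c2 v→c2 w→c0 y→c1 — no edge inside a register ⇒ χ ≤ 3
  χ = 3

Answer: 3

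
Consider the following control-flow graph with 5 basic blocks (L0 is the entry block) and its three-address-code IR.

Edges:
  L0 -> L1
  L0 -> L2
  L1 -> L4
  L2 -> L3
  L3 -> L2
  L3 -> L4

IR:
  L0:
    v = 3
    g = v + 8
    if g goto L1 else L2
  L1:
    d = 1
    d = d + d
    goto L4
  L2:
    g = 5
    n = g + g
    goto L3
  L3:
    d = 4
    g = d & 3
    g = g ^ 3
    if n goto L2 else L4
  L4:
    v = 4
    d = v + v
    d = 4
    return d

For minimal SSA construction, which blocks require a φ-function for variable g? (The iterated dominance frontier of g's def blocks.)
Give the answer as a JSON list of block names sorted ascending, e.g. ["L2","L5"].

idom tree: L1←L0 L2←L0 L3←L2 L4←L0
Dom∩ at merges:
  L2: preds {L0,L3}: {L0} ∩ {L0,L2,L3} = {L0}; idom=L0
  L4: preds {L1,L3}: {L0,L1} ∩ {L0,L2,L3} = {L0}; idom=L0

Frontier:
  join L2 pred L0: · stop@L0
  join L2 pred L3: L3→L2 stop@L0
  join L4 pred L1: L1 stop@L0
  join L4 pred L3: L3→L2 stop@L0
  L0: DF=∅
  L1: DF={L4}
  L2: DF={L2,L4}
  L3: DF={L2,L4}
  L4: DF=∅

φ for g: defs {L0,L2,L3}
  DF⁺ = {L2,L4}

Answer: ["L2", "L4"]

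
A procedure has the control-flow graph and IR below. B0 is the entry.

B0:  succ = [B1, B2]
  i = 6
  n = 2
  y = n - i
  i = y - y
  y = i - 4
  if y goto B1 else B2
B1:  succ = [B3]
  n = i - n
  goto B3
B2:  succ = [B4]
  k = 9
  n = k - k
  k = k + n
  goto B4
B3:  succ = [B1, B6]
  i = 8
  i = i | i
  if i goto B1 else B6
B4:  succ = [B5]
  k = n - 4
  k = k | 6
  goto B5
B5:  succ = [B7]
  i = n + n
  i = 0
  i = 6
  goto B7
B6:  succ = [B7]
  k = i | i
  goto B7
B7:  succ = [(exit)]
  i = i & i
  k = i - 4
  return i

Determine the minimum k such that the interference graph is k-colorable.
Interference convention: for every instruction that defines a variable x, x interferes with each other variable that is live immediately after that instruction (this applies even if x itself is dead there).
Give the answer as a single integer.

Per-block:
  B0: def={i,n,y} ue=∅
  B1: def={n} ue={i,n}
  B2: def={k,n} ue=∅
  B3: def={i} ue=∅
  B4: def={k} ue={n}
  B5: def={i} ue={n}
  B6: def={k} ue={i}
  B7: def={i,k} ue={i}

Liveness:
  B0 li=∅ lo={i,n}
  B1 li={i,n} lo={n}
  B2 li=∅ lo={n}
  B3 li={n} lo={i,n}
  B4 li={n} lo={n}
  B5 li={n} lo={i}
  B6 li={i} lo={i}
  B7 li={i} lo=∅

Conflict graph:
  i: {k,n,y}
  k: {i,n}
  n: {i,k,y}
  y: {i,n}

Colouring:
  lower bound: {i,k,n} mutually conflict ⇒ χ ≥ 3
  3-colouring: r0={i}  r1={n}  r2={k,y}
  χ = 3

Answer: 3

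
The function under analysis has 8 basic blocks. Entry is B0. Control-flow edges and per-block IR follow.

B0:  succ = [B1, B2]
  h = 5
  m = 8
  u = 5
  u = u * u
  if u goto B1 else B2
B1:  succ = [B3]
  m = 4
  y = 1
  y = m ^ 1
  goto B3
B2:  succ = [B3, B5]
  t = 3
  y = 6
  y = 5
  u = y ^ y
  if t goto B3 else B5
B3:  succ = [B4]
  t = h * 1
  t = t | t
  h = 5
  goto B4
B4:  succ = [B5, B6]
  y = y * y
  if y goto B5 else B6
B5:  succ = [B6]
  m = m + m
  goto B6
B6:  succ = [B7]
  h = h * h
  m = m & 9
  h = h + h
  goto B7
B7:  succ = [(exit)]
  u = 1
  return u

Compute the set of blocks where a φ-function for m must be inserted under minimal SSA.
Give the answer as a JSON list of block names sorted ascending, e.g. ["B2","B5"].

Answer: ["B3", "B5", "B6"]

Analysis:
idom tree: B1←B0 B2←B0 B3←B0 B4←B3 B5←B0 B6←B0 B7←B6
Join-block Dom:
  B3: preds {B1,B2}: {B0,B1} ∩ {B0,B2} = {B0}; idom=B0
  B5: preds {B2,B4}: {B0,B2} ∩ {B0,B3,B4} = {B0}; idom=B0
  B6: preds {B4,B5}: {B0,B3,B4} ∩ {B0,B5} = {B0}; idom=B0

Frontier:
  B3←B1: walk B1 to B0
  B3←B2: walk B2 to B0
  B5←B2: walk B2 to B0
  B5←B4: walk B4→B3 to B0
  B6←B4: walk B4→B3 to B0
  B6←B5: walk B5 to B0
  B0 → ∅
  B1 → {B3}
  B2 → {B3,B5}
  B3 → {B5,B6}
  B4 → {B5,B6}
  B5 → {B6}
  B6 → ∅
  B7 → ∅

φ for m: defs {B0,B1,B5,B6}
  DF⁺ = {B3,B5,B6}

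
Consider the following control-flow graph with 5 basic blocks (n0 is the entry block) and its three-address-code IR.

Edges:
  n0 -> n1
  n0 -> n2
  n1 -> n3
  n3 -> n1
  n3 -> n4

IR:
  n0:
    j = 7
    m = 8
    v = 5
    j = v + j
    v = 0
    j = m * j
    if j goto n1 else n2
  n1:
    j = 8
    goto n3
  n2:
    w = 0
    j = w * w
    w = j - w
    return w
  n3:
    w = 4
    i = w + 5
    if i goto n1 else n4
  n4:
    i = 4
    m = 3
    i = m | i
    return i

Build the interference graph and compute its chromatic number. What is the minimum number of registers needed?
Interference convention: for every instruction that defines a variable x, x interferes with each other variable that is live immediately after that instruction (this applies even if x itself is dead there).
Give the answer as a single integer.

def/use:
  n0 def {j,m,v} use ∅
  n1 def {j} use ∅
  n2 def {j,w} use ∅
  n3 def {i,w} use ∅
  n4 def {i,m} use ∅

Backward fixpoint:
  n0 li=∅ lo=∅
  n1 li=∅ lo=∅
  n2 li=∅ lo=∅
  n3 li=∅ lo=∅
  n4 li=∅ lo=∅

Conflict graph:
  i — {m}
  j — {m,v,w}
  m — {i,j,v}
  v — {j,m}
  w — {j}

Colouring:
  lower bound: {j,m,v} mutually conflict ⇒ χ ≥ 3
  assign i→r0 j→r0 m→r1 v→r2 w→r1 — no edge inside a register ⇒ χ ≤ 3
  χ = 3

Answer: 3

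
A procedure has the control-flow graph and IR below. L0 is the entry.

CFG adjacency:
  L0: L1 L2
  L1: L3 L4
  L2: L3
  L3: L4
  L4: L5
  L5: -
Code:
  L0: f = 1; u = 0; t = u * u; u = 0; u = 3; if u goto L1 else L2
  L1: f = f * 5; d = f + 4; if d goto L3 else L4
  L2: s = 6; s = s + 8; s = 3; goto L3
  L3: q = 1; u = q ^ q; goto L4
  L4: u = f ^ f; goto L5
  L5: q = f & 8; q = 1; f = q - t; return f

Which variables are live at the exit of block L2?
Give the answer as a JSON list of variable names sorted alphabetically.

Answer: ["f", "t"]

Derivation:
Per-block:
  L0: {f,t,u} / ∅
  L1: {d,f} / {f}
  L2: {s} / ∅
  L3: {q,u} / ∅
  L4: {u} / {f}
  L5: {f,q} / {f,t}

Liveness:
  live L0: ∅→{f,t}
  live L1: {f,t}→{f,t}
  live L2: {f,t}→{f,t}
  live L3: {f,t}→{f,t}
  live L4: {f,t}→{f,t}
  live L5: {f,t}→∅

live-out(L2) = ["f", "t"]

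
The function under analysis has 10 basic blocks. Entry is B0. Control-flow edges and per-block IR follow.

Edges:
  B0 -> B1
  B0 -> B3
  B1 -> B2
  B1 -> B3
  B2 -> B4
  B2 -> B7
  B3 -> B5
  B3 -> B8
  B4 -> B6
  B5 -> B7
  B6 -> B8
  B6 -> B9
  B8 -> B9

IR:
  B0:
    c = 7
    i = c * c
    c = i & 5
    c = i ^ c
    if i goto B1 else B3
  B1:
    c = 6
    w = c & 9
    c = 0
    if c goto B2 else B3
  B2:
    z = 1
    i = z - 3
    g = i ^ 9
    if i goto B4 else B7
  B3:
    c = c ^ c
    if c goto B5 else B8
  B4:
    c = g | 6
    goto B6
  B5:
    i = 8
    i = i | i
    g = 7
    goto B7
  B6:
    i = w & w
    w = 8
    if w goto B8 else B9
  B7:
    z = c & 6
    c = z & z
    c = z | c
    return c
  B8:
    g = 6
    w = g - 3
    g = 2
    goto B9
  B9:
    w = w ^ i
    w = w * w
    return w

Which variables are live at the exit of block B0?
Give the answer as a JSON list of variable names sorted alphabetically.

Answer: ["c", "i"]

Analysis:
def/use:
  B0: {c,i} / ∅
  B1: {c,w} / ∅
  B2: {g,i,z} / ∅
  B3: {c} / {c}
  B4: {c} / {g}
  B5: {g,i} / ∅
  B6: {i,w} / {w}
  B7: {c,z} / {c}
  B8: {g,w} / ∅
  B9: {w} / {i,w}

Liveness:
  B0: in=∅ out={c,i}
  B1: in={i} out={c,i,w}
  B2: in={c,w} out={c,g,w}
  B3: in={c,i} out={c,i}
  B4: in={g,w} out={w}
  B5: in={c} out={c}
  B6: in={w} out={i,w}
  B7: in={c} out=∅
  B8: in={i} out={i,w}
  B9: in={i,w} out=∅

live-out(B0) = ["c", "i"]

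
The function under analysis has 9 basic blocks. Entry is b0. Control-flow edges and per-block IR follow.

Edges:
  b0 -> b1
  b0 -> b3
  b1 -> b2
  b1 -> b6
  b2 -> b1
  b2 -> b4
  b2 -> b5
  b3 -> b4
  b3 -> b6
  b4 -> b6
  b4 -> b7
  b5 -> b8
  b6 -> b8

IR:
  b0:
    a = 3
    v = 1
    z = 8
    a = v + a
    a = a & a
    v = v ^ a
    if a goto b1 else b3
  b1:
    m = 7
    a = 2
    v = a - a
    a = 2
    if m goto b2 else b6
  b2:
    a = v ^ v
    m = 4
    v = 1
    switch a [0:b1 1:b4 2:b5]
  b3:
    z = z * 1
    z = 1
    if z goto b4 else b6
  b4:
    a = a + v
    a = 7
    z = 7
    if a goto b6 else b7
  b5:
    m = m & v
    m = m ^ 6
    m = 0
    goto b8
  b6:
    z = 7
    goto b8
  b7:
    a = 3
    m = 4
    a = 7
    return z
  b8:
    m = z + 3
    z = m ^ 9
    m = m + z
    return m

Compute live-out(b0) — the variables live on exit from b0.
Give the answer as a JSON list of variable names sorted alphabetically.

Answer: ["a", "v", "z"]

Analysis:
Per-block:
  b0: def={a,v,z} ue=∅
  b1: def={a,m,v} ue=∅
  b2: def={a,m,v} ue={v}
  b3: def={z} ue={z}
  b4: def={a,z} ue={a,v}
  b5: def={m} ue={m,v}
  b6: def={z} ue=∅
  b7: def={a,m} ue={z}
  b8: def={m,z} ue={z}

Backward fixpoint:
  b0 li=∅ lo={a,v,z}
  b1 li={z} lo={v,z}
  b2 li={v,z} lo={a,m,v,z}
  b3 li={a,v,z} lo={a,v}
  b4 li={a,v} lo={z}
  b5 li={m,v,z} lo={z}
  b6 li=∅ lo={z}
  b7 li={z} lo=∅
  b8 li={z} lo=∅

live-out(b0) = ["a", "v", "z"]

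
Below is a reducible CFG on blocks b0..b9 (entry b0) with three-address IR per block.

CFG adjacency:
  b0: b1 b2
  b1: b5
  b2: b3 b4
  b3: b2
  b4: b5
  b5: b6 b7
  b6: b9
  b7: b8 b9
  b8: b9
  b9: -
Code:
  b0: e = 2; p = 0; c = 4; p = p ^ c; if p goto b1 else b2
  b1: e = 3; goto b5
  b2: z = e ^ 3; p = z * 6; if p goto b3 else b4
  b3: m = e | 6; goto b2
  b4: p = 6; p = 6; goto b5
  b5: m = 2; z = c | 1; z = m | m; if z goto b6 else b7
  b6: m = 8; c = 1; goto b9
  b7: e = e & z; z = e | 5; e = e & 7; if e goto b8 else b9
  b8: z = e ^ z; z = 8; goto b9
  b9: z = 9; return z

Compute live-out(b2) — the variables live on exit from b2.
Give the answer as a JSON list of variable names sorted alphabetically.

Block summaries:
  b0: def={c,e,p} ue=∅
  b1: def={e} ue=∅
  b2: def={p,z} ue={e}
  b3: def={m} ue={e}
  b4: def={p} ue=∅
  b5: def={m,z} ue={c}
  b6: def={c,m} ue=∅
  b7: def={e,z} ue={e,z}
  b8: def={z} ue={e,z}
  b9: def={z} ue=∅

Liveness:
  live b0: ∅→{c,e}
  live b1: {c}→{c,e}
  live b2: {c,e}→{c,e}
  live b3: {c,e}→{c,e}
  live b4: {c,e}→{c,e}
  live b5: {c,e}→{e,z}
  live b6: ∅→∅
  live b7: {e,z}→{e,z}
  live b8: {e,z}→∅
  live b9: ∅→∅

live-out(b2) = ["c", "e"]

Answer: ["c", "e"]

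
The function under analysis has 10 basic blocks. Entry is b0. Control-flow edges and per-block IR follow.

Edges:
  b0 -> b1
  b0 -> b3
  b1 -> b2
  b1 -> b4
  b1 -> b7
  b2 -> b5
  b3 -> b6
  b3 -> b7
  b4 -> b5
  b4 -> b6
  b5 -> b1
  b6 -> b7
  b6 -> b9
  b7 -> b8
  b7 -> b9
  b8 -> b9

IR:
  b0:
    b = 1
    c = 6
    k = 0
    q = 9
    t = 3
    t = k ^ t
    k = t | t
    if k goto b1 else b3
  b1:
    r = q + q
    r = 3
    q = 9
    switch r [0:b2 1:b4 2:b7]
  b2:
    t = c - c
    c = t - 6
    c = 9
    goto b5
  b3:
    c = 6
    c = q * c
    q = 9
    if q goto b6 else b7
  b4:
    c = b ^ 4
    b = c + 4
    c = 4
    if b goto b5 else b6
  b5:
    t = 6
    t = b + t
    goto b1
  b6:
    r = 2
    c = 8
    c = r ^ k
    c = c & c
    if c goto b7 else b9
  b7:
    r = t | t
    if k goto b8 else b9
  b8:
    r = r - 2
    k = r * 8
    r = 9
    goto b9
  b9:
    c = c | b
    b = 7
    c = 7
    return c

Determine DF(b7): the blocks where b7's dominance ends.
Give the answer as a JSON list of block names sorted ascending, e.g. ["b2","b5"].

Answer: ["b9"]

Analysis:
idom tree: b1←b0 b2←b1 b3←b0 b4←b1 b5←b1 b6←b0 b7←b0 b8←b7 b9←b0
Join-block Dom:
  b1: preds {b0,b5}: {b0} ∩ {b0,b1,b5} = {b0}; idom=b0
  b5: preds {b2,b4}: {b0,b1,b2} ∩ {b0,b1,b4} = {b0,b1}; idom=b1
  b6: preds {b3,b4}: {b0,b3} ∩ {b0,b1,b4} = {b0}; idom=b0
  b7: preds {b1,b3,b6}: {b0,b1} ∩ {b0,b3} ∩ {b0,b6} = {b0}; idom=b0
  b9: preds {b6,b7,b8}: {b0,b6} ∩ {b0,b7} ∩ {b0,b7,b8} = {b0}; idom=b0

Frontier:
  join b1 pred b0: · stop@b0
  join b1 pred b5: b5→b1 stop@b0
  join b5 pred b2: b2 stop@b1
  join b5 pred b4: b4 stop@b1
  join b6 pred b3: b3 stop@b0
  join b6 pred b4: b4→b1 stop@b0
  join b7 pred b1: b1 stop@b0
  join b7 pred b3: b3 stop@b0
  join b7 pred b6: b6 stop@b0
  join b9 pred b6: b6 stop@b0
  join b9 pred b7: b7 stop@b0
  join b9 pred b8: b8→b7 stop@b0
  DF(b0)=∅
  DF(b1)={b1,b6,b7}
  DF(b2)={b5}
  DF(b3)={b6,b7}
  DF(b4)={b5,b6}
  DF(b5)={b1}
  DF(b6)={b7,b9}
  DF(b7)={b9}
  DF(b8)={b9}
  DF(b9)=∅

DF(b7) = ["b9"]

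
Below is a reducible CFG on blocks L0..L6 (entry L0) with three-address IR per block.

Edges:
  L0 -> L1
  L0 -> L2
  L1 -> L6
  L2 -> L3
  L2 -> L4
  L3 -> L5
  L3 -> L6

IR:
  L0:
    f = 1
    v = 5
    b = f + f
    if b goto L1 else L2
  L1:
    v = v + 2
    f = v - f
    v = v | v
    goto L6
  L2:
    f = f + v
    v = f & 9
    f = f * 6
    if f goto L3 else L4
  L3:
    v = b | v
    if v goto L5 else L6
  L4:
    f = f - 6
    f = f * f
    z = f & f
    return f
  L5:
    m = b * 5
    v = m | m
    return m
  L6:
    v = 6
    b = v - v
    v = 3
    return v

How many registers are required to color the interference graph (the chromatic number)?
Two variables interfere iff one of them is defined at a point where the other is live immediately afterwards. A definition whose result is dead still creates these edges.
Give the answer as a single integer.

Answer: 3

Working:
Per-block:
  L0: def={b,f,v} ue=∅
  L1: def={f,v} ue={f,v}
  L2: def={f,v} ue={f,v}
  L3: def={v} ue={b,v}
  L4: def={f,z} ue={f}
  L5: def={m,v} ue={b}
  L6: def={b,v} ue=∅

Backward fixpoint:
  L0 li=∅ lo={b,f,v}
  L1 li={f,v} lo=∅
  L2 li={b,f,v} lo={b,f,v}
  L3 li={b,v} lo={b}
  L4 li={f} lo=∅
  L5 li={b} lo=∅
  L6 li=∅ lo=∅

Interference:
  b↔{f,v}
  f↔{b,v,z}
  m↔{v}
  v↔{b,f,m}
  z↔{f}

Colouring:
  {b,f,v} pairwise interfere (3-clique) ⇒ χ ≥ 3
  3-colouring: r0={f,m}  r1={v,z}  r2={b}
  χ = 3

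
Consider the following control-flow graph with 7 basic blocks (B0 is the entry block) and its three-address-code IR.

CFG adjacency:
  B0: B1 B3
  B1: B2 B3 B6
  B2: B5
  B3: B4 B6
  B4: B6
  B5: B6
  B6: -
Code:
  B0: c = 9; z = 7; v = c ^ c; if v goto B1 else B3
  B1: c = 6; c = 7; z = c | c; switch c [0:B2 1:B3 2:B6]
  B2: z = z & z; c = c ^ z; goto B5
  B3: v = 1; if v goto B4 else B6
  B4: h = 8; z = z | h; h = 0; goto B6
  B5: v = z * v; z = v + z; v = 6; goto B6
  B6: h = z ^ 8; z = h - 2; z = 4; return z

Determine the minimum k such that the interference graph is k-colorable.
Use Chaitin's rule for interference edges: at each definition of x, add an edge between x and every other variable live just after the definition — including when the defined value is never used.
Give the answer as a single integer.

Answer: 3

Analysis:
Per-block:
  B0: def={c,v,z} ue=∅
  B1: def={c,z} ue=∅
  B2: def={c,z} ue={c,z}
  B3: def={v} ue=∅
  B4: def={h,z} ue={z}
  B5: def={v,z} ue={v,z}
  B6: def={h,z} ue={z}

Backward fixpoint:
  B0: in=∅ out={v,z}
  B1: in={v} out={c,v,z}
  B2: in={c,v,z} out={v,z}
  B3: in={z} out={z}
  B4: in={z} out={z}
  B5: in={v,z} out={z}
  B6: in={z} out=∅

Interfere edges:
  c — {v,z}
  h — {z}
  v — {c,z}
  z — {c,h,v}

Chromatic number:
  {c,v,z} pairwise interfere (3-clique) ⇒ χ ≥ 3
  assign c→r1 h→r1 v→r2 z→r0 — no edge inside a register ⇒ χ ≤ 3
  χ = 3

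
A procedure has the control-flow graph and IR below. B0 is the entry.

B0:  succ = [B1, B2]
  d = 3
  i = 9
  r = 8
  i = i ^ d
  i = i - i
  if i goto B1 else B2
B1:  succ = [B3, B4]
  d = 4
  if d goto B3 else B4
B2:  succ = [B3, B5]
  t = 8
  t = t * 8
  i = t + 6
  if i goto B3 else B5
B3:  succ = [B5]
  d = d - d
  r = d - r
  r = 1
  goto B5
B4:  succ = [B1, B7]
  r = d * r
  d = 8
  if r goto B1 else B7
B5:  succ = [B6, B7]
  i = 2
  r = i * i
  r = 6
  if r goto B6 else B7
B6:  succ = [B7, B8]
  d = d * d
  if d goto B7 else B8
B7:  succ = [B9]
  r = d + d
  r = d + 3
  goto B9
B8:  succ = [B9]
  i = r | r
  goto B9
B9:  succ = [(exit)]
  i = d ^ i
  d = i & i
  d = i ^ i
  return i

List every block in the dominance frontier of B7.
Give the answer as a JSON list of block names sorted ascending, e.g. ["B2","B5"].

idom tree: B1←B0 B2←B0 B3←B0 B4←B1 B5←B0 B6←B5 B7←B0 B8←B6 B9←B0
Dom∩ at merges:
  B1: preds {B0,B4}: {B0} ∩ {B0,B1,B4} = {B0}; idom=B0
  B3: preds {B1,B2}: {B0,B1} ∩ {B0,B2} = {B0}; idom=B0
  B5: preds {B2,B3}: {B0,B2} ∩ {B0,B3} = {B0}; idom=B0
  B7: preds {B4,B5,B6}: {B0,B1,B4} ∩ {B0,B5} ∩ {B0,B5,B6} = {B0}; idom=B0
  B9: preds {B7,B8}: {B0,B7} ∩ {B0,B5,B6,B8} = {B0}; idom=B0

DF derivation:
  B1←B0: walk · to B0
  B1←B4: walk B4→B1 to B0
  B3←B1: walk B1 to B0
  B3←B2: walk B2 to B0
  B5←B2: walk B2 to B0
  B5←B3: walk B3 to B0
  B7←B4: walk B4→B1 to B0
  B7←B5: walk B5 to B0
  B7←B6: walk B6→B5 to B0
  B9←B7: walk B7 to B0
  B9←B8: walk B8→B6→B5 to B0
  B0 → ∅
  B1 → {B1,B3,B7}
  B2 → {B3,B5}
  B3 → {B5}
  B4 → {B1,B7}
  B5 → {B7,B9}
  B6 → {B7,B9}
  B7 → {B9}
  B8 → {B9}
  B9 → ∅

DF(B7) = ["B9"]

Answer: ["B9"]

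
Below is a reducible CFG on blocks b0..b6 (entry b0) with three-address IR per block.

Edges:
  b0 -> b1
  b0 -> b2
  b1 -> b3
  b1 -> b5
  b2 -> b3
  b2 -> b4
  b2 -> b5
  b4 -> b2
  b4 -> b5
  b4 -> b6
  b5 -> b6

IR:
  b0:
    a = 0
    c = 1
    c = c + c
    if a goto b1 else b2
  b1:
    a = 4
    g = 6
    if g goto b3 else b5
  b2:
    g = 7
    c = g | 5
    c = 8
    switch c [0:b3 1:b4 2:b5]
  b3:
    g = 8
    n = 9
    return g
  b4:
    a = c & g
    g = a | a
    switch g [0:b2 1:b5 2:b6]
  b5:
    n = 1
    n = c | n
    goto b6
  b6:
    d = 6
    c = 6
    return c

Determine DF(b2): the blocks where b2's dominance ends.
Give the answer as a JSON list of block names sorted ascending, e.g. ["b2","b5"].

idom tree: b1←b0 b2←b0 b3←b0 b4←b2 b5←b0 b6←b0
Dom at joins:
  b2: preds {b0,b4}: {b0} ∩ {b0,b2,b4} = {b0}; idom=b0
  b3: preds {b1,b2}: {b0,b1} ∩ {b0,b2} = {b0}; idom=b0
  b5: preds {b1,b2,b4}: {b0,b1} ∩ {b0,b2} ∩ {b0,b2,b4} = {b0}; idom=b0
  b6: preds {b4,b5}: {b0,b2,b4} ∩ {b0,b5} = {b0}; idom=b0

DF walk-up:
  join b2 pred b0: · stop@b0
  join b2 pred b4: b4→b2 stop@b0
  join b3 pred b1: b1 stop@b0
  join b3 pred b2: b2 stop@b0
  join b5 pred b1: b1 stop@b0
  join b5 pred b2: b2 stop@b0
  join b5 pred b4: b4→b2 stop@b0
  join b6 pred b4: b4→b2 stop@b0
  join b6 pred b5: b5 stop@b0
  b0: DF=∅
  b1: DF={b3,b5}
  b2: DF={b2,b3,b5,b6}
  b3: DF=∅
  b4: DF={b2,b5,b6}
  b5: DF={b6}
  b6: DF=∅

DF(b2) = ["b2", "b3", "b5", "b6"]

Answer: ["b2", "b3", "b5", "b6"]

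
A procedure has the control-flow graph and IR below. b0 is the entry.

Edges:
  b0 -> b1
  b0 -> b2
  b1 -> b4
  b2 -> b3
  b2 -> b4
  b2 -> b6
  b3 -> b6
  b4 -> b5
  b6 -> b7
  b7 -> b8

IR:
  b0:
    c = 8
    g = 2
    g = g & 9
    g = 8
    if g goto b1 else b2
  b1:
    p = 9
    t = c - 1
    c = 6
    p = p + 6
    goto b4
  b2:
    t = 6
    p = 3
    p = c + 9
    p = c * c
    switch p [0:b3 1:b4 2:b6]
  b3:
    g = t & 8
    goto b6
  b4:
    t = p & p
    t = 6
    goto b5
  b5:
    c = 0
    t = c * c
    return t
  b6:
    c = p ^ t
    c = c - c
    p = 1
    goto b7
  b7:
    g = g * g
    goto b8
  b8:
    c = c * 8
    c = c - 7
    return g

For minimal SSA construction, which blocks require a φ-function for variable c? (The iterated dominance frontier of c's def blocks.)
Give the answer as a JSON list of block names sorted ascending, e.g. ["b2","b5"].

Answer: ["b4"]

Working:
idom tree: b1←b0 b2←b0 b3←b2 b4←b0 b5←b4 b6←b2 b7←b6 b8←b7
Dom at joins:
  b4: preds {b1,b2}: {b0,b1} ∩ {b0,b2} = {b0}; idom=b0
  b6: preds {b2,b3}: {b0,b2} ∩ {b0,b2,b3} = {b0,b2}; idom=b2

DF walk-up:
  join b4 pred b1: b1 stop@b0
  join b4 pred b2: b2 stop@b0
  join b6 pred b2: · stop@b2
  join b6 pred b3: b3 stop@b2
  b0 → ∅
  b1 → {b4}
  b2 → {b4}
  b3 → {b6}
  b4 → ∅
  b5 → ∅
  b6 → ∅
  b7 → ∅
  b8 → ∅

φ for c: defs {b0,b1,b5,b6,b8}
  DF⁺ = {b4}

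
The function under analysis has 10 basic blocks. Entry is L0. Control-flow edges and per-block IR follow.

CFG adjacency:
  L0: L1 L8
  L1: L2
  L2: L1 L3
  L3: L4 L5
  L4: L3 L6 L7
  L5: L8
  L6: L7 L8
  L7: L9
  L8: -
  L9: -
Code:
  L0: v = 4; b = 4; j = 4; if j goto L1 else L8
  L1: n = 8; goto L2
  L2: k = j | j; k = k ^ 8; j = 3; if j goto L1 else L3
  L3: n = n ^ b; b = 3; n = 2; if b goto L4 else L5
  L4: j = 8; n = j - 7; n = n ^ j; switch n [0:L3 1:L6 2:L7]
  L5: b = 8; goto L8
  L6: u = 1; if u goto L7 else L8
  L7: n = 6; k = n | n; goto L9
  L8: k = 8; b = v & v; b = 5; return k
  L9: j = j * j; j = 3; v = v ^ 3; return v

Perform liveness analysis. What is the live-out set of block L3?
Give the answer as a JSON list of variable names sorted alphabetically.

Per-block:
  L0: {b,j,v} / ∅
  L1: {n} / ∅
  L2: {j,k} / {j}
  L3: {b,n} / {b,n}
  L4: {j,n} / ∅
  L5: {b} / ∅
  L6: {u} / ∅
  L7: {k,n} / ∅
  L8: {b,k} / {v}
  L9: {j,v} / {j,v}

Liveness:
  live L0: ∅→{b,j,v}
  live L1: {b,j,v}→{b,j,n,v}
  live L2: {b,j,n,v}→{b,j,n,v}
  live L3: {b,n,v}→{b,v}
  live L4: {b,v}→{b,j,n,v}
  live L5: {v}→{v}
  live L6: {j,v}→{j,v}
  live L7: {j,v}→{j,v}
  live L8: {v}→∅
  live L9: {j,v}→∅

live-out(L3) = ["b", "v"]

Answer: ["b", "v"]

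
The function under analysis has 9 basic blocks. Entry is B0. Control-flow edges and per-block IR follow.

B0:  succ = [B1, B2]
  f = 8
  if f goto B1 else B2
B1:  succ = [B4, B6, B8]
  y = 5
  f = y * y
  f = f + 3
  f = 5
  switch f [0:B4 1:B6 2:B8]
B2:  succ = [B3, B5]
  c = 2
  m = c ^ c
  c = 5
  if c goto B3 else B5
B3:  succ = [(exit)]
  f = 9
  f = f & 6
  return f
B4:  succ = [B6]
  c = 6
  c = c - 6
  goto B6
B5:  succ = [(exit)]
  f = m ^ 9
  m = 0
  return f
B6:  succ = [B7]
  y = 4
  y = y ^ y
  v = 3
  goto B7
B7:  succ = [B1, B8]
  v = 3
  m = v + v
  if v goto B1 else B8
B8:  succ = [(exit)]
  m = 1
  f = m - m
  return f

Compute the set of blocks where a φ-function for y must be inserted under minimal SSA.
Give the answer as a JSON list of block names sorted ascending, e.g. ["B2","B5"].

Answer: ["B1", "B8"]

Analysis:
idom tree: B1←B0 B2←B0 B3←B2 B4←B1 B5←B2 B6←B1 B7←B6 B8←B1
Dom at joins:
  B1: preds {B0,B7}: {B0} ∩ {B0,B1,B6,B7} = {B0}; idom=B0
  B6: preds {B1,B4}: {B0,B1} ∩ {B0,B1,B4} = {B0,B1}; idom=B1
  B8: preds {B1,B7}: {B0,B1} ∩ {B0,B1,B6,B7} = {B0,B1}; idom=B1

Frontier:
  join B1 pred B0: · stop@B0
  join B1 pred B7: B7→B6→B1 stop@B0
  join B6 pred B1: · stop@B1
  join B6 pred B4: B4 stop@B1
  join B8 pred B1: · stop@B1
  join B8 pred B7: B7→B6 stop@B1
  DF(B0)=∅
  DF(B1)={B1}
  DF(B2)=∅
  DF(B3)=∅
  DF(B4)={B6}
  DF(B5)=∅
  DF(B6)={B1,B8}
  DF(B7)={B1,B8}
  DF(B8)=∅

φ for y: defs {B1,B6}
  DF⁺ = {B1,B8}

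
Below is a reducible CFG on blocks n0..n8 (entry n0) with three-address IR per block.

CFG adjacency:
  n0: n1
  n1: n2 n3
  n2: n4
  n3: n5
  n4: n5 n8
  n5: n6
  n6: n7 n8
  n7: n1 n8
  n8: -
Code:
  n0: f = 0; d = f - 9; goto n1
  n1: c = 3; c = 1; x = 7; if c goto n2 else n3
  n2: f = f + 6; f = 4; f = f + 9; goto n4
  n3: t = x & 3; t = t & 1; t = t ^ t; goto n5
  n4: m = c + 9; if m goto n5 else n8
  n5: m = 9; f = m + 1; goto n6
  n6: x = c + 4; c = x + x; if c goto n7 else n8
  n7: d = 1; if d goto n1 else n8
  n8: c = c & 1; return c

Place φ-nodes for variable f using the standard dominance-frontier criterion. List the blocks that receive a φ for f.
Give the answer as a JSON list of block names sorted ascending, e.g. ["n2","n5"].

idom tree: n1←n0 n2←n1 n3←n1 n4←n2 n5←n1 n6←n5 n7←n6 n8←n1
Dom∩ at merges:
  n1: preds {n0,n7}: {n0} ∩ {n0,n1,n5,n6,n7} = {n0}; idom=n0
  n5: preds {n3,n4}: {n0,n1,n3} ∩ {n0,n1,n2,n4} = {n0,n1}; idom=n1
  n8: preds {n4,n6,n7}: {n0,n1,n2,n4} ∩ {n0,n1,n5,n6} ∩ {n0,n1,n5,n6,n7} = {n0,n1}; idom=n1

Frontier:
  join n1 pred n0: · stop@n0
  join n1 pred n7: n7→n6→n5→n1 stop@n0
  join n5 pred n3: n3 stop@n1
  join n5 pred n4: n4→n2 stop@n1
  join n8 pred n4: n4→n2 stop@n1
  join n8 pred n6: n6→n5 stop@n1
  join n8 pred n7: n7→n6→n5 stop@n1
  n0 → ∅
  n1 → {n1}
  n2 → {n5,n8}
  n3 → {n5}
  n4 → {n5,n8}
  n5 → {n1,n8}
  n6 → {n1,n8}
  n7 → {n1,n8}
  n8 → ∅

φ for f: defs {n0,n2,n5}
  DF⁺ = {n1,n5,n8}

Answer: ["n1", "n5", "n8"]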